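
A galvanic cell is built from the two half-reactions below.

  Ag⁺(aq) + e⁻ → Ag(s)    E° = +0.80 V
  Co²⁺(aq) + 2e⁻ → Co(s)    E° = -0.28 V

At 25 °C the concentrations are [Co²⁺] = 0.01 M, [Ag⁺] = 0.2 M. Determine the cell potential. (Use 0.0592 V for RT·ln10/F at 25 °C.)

1.10 V

The Ag⁺/Ag couple has the higher reduction potential and acts as the cathode, so E°_cell = +0.80 − (-0.28) = 1.08 V.
Balancing electrons gives n = 2; the reaction quotient is Q = [Co²⁺]/[Ag⁺]^2 = 0.250.
At 25 °C, E = E° − (0.0592/n) log Q = 1.08 − (0.0592/2)(-0.602) = 1.080 + 0.018 = 1.098 V.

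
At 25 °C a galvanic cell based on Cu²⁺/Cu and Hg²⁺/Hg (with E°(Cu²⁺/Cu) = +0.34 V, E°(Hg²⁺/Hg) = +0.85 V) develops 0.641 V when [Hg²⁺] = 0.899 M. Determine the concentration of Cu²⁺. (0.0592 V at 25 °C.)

3.4 × 10^-5 M

From the Nernst equation, log Q = n(E° − E)/0.0592 = 2(0.51 − 0.641)/0.0592 = -4.426, so Q = 3.75 × 10^-5.
With Q = [Cu²⁺]/[Hg²⁺] and the known concentrations, [Cu²⁺] in the numerator gives [Cu²⁺] = 3.4 × 10^-5 M.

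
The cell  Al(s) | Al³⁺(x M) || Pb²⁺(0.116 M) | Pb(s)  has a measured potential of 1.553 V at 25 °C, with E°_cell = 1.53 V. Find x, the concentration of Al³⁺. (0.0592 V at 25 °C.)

From the Nernst equation, log Q = n(E° − E)/0.0592 = 6(1.53 − 1.553)/0.0592 = -2.331, so Q = 0.00467.
With Q = [Al³⁺]^2/[Pb²⁺]^3 and the known concentrations, [Al³⁺]^2 in the numerator gives [Al³⁺] = 0.0027 M.

0.0027 M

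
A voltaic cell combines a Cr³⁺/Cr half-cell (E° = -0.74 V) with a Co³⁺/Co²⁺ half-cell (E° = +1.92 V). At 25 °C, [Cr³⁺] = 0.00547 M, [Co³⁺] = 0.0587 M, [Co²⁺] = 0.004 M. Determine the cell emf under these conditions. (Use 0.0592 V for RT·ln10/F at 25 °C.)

2.77 V

The Co³⁺/Co²⁺ couple has the higher reduction potential and acts as the cathode, so E°_cell = +1.92 − (-0.74) = 2.66 V.
Balancing electrons gives n = 3; the reaction quotient is Q = [Cr³⁺]·[Co²⁺]^3/[Co³⁺]^3 = 1.73 × 10^-6.
At 25 °C, E = E° − (0.0592/n) log Q = 2.66 − (0.0592/3)(-5.762) = 2.660 + 0.114 = 2.774 V.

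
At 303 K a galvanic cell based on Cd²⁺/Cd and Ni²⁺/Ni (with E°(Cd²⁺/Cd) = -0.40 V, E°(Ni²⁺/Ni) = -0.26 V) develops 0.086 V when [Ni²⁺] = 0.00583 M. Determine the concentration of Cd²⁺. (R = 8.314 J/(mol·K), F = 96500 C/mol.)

0.37 M

From the Nernst equation, ln Q = nF(E° − E)/RT = 2×96500×(0.14 − 0.086)/(8.314×303) = 4.137, so Q = 62.6.
With Q = [Cd²⁺]/[Ni²⁺] and the known concentrations, [Cd²⁺] in the numerator gives [Cd²⁺] = 0.37 M.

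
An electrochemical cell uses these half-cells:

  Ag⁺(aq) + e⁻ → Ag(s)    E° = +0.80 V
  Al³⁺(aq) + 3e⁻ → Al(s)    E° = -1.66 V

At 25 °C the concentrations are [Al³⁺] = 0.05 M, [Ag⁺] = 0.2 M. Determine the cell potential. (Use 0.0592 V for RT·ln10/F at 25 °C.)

The Ag⁺/Ag couple has the higher reduction potential and acts as the cathode, so E°_cell = +0.80 − (-1.66) = 2.46 V.
Balancing electrons gives n = 3; the reaction quotient is Q = [Al³⁺]/[Ag⁺]^3 = 6.25.
At 25 °C, E = E° − (0.0592/n) log Q = 2.46 − (0.0592/3)(0.796) = 2.460 − 0.016 = 2.444 V.

2.44 V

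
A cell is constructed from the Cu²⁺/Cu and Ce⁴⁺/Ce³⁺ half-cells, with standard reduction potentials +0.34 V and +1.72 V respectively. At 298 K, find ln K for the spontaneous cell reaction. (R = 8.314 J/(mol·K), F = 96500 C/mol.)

E°_cell = +1.72 − (+0.34) = 1.38 V, with n = 2 electrons transferred.
At equilibrium E = 0, so the Nernst equation gives ln K = nFE°/RT = (2)(96500)(1.38)/((8.314)(298)) = 107.50.

ln K = 107.5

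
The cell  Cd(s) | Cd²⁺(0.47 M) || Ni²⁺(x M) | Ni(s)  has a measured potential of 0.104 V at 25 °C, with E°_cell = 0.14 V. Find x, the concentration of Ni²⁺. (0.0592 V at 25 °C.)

0.029 M

From the Nernst equation, log Q = n(E° − E)/0.0592 = 2(0.14 − 0.104)/0.0592 = 1.216, so Q = 16.5.
With Q = [Cd²⁺]/[Ni²⁺] and the known concentrations, [Ni²⁺] in the denominator gives [Ni²⁺] = 0.029 M.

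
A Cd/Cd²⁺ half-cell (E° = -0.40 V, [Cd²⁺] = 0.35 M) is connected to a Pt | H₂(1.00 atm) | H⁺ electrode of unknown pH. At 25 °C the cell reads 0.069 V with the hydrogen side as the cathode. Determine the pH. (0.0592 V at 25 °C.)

E°_cell = 0.40 V and n = 2.
log Q = n(E° − E)/0.0592 = 2×(0.40 − 0.069)/0.0592 = 11.182.
With Q = [Cd²⁺]·P(H₂) / [H⁺]^2, solving for [H⁺] gives log[H⁺] = -5.819, so pH = 5.82.

pH = 5.82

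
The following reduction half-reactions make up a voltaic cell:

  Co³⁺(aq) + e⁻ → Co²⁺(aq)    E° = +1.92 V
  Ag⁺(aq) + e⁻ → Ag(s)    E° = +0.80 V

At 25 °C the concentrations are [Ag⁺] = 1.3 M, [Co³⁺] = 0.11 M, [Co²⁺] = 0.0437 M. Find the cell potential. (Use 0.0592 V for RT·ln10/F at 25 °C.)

The Co³⁺/Co²⁺ couple has the higher reduction potential and acts as the cathode, so E°_cell = +1.92 − (+0.80) = 1.12 V.
Balancing electrons gives n = 1; the reaction quotient is Q = [Ag⁺]·[Co²⁺]/[Co³⁺] = 0.516.
At 25 °C, E = E° − (0.0592/n) log Q = 1.12 − (0.0592/1)(-0.287) = 1.120 + 0.017 = 1.137 V.

1.14 V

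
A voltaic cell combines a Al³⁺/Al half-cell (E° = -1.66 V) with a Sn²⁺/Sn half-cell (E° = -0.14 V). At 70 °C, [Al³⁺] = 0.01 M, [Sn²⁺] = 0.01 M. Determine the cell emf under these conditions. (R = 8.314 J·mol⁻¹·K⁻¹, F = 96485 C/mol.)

The Sn²⁺/Sn couple has the higher reduction potential and acts as the cathode, so E°_cell = -0.14 − (-1.66) = 1.52 V.
Balancing electrons gives n = 6; the reaction quotient is Q = [Al³⁺]^2/[Sn²⁺]^3 = 100.
E = E° − (RT/nF) ln Q = 1.52 − (8.314×343)/(6×96485) × (4.605) = 1.520 − 0.023 = 1.497 V.

1.50 V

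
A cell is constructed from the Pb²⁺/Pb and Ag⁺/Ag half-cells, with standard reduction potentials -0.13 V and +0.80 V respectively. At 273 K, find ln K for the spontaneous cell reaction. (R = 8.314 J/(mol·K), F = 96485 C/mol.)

E°_cell = +0.80 − (-0.13) = 0.93 V, with n = 2 electrons transferred.
At equilibrium E = 0, so the Nernst equation gives ln K = nFE°/RT = (2)(96485)(0.93)/((8.314)(273)) = 79.07.

ln K = 79.1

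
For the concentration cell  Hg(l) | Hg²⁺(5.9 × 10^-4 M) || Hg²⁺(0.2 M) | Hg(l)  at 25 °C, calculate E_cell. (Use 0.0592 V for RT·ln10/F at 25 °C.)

0.075 V

Both half-cells are Hg²⁺/Hg, so E°_cell = 0. The concentrated side is the cathode; the cell reaction moves Hg²⁺ from high to low concentration with n = 2.
Q = [Hg²⁺]_dilute/[Hg²⁺]_conc = 5.9 × 10^-4/0.2 = 0.00295.
E = 0 − (0.0592/2) log Q = −(0.0592/2)(-2.530) = 0.0749 V.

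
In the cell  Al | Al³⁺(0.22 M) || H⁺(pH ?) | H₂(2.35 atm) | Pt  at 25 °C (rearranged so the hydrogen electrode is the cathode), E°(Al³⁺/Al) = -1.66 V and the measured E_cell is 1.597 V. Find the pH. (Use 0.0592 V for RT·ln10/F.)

pH = 1.10

E°_cell = 1.66 V and n = 6.
log Q = n(E° − E)/0.0592 = 6×(1.66 − 1.597)/0.0592 = 6.385.
With Q = [Al³⁺]^2·P(H₂)^3 / [H⁺]^6, solving for [H⁺] gives log[H⁺] = -1.098, so pH = 1.10.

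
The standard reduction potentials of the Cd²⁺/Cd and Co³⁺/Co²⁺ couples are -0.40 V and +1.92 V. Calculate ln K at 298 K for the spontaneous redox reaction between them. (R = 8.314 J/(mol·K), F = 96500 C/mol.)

ln K = 180.7

E°_cell = +1.92 − (-0.40) = 2.32 V, with n = 2 electrons transferred.
At equilibrium E = 0, so the Nernst equation gives ln K = nFE°/RT = (2)(96500)(2.32)/((8.314)(298)) = 180.73.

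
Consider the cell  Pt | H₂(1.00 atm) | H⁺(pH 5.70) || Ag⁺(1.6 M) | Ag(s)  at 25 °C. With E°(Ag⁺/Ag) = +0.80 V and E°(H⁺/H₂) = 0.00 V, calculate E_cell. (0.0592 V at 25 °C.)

1.15 V

The Ag⁺/Ag couple is the cathode, so E°_cell = 0.80 V; n = 2.
[H⁺] = 10^(−5.70) = 2 × 10^-6 M, and Q = [H⁺]^2 / ([Ag⁺]^2·P(H₂)) = 1.56 × 10^-12.
E = E° − (0.0592/2) log Q = 0.80 − (0.0592/2)(-11.808) = 1.150 V.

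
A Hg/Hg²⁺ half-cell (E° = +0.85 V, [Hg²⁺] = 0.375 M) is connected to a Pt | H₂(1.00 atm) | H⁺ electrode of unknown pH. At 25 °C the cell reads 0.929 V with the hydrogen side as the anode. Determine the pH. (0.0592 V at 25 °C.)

E°_cell = 0.85 V and n = 2.
log Q = n(E° − E)/0.0592 = 2×(0.85 − 0.929)/0.0592 = -2.669.
With Q = [H⁺]^2 / ([Hg²⁺]·P(H₂)), solving for [H⁺] gives log[H⁺] = -1.547, so pH = 1.55.

pH = 1.55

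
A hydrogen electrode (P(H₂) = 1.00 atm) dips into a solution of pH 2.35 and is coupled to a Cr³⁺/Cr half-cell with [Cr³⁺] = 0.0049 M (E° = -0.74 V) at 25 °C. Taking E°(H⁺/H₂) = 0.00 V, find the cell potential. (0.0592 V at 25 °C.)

0.65 V

The hydrogen couple is the cathode, so E°_cell = 0.74 V; n = 6.
[H⁺] = 10^(−2.35) = 0.0045 M, and Q = [Cr³⁺]^2·P(H₂)^3 / [H⁺]^6 = 3.02 × 10^9.
E = E° − (0.0592/6) log Q = 0.74 − (0.0592/6)(9.480) = 0.646 V.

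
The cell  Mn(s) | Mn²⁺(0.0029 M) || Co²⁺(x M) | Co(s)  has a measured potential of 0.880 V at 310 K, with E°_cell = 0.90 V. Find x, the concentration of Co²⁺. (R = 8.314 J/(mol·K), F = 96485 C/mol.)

6.5 × 10^-4 M

From the Nernst equation, ln Q = nF(E° − E)/RT = 2×96485×(0.90 − 0.880)/(8.314×310) = 1.497, so Q = 4.47.
With Q = [Mn²⁺]/[Co²⁺] and the known concentrations, [Co²⁺] in the denominator gives [Co²⁺] = 6.5 × 10^-4 M.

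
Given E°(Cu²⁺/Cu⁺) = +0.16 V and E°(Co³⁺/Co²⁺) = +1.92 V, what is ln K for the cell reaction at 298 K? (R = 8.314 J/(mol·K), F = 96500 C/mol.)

E°_cell = +1.92 − (+0.16) = 1.76 V, with n = 1 electron transferred.
At equilibrium E = 0, so the Nernst equation gives ln K = nFE°/RT = (1)(96500)(1.76)/((8.314)(298)) = 68.55.

ln K = 68.6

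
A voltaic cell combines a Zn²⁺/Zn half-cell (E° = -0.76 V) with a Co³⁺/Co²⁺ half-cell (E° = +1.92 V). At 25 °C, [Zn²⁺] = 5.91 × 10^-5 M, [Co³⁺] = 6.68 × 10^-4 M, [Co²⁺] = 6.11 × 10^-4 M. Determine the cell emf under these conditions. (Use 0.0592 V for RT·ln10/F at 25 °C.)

2.81 V

The Co³⁺/Co²⁺ couple has the higher reduction potential and acts as the cathode, so E°_cell = +1.92 − (-0.76) = 2.68 V.
Balancing electrons gives n = 2; the reaction quotient is Q = [Zn²⁺]·[Co²⁺]^2/[Co³⁺]^2 = 4.94 × 10^-5.
At 25 °C, E = E° − (0.0592/n) log Q = 2.68 − (0.0592/2)(-4.306) = 2.680 + 0.127 = 2.807 V.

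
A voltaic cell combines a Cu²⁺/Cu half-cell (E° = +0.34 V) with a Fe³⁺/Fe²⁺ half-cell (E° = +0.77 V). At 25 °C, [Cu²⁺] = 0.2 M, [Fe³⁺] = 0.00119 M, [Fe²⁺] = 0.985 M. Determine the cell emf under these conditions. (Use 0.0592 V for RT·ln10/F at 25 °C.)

0.278 V

The Fe³⁺/Fe²⁺ couple has the higher reduction potential and acts as the cathode, so E°_cell = +0.77 − (+0.34) = 0.43 V.
Balancing electrons gives n = 2; the reaction quotient is Q = [Cu²⁺]·[Fe²⁺]^2/[Fe³⁺]^2 = 1.37 × 10^5.
At 25 °C, E = E° − (0.0592/n) log Q = 0.43 − (0.0592/2)(5.137) = 0.430 − 0.152 = 0.278 V.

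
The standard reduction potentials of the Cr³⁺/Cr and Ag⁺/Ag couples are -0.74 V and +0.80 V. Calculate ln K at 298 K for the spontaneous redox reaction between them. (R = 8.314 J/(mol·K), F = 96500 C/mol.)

E°_cell = +0.80 − (-0.74) = 1.54 V, with n = 3 electrons transferred.
At equilibrium E = 0, so the Nernst equation gives ln K = nFE°/RT = (3)(96500)(1.54)/((8.314)(298)) = 179.95.

ln K = 179.9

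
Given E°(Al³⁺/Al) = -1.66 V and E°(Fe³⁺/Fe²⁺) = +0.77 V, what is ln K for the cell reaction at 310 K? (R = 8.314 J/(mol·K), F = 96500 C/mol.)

E°_cell = +0.77 − (-1.66) = 2.43 V, with n = 3 electrons transferred.
At equilibrium E = 0, so the Nernst equation gives ln K = nFE°/RT = (3)(96500)(2.43)/((8.314)(310)) = 272.95.

ln K = 273.0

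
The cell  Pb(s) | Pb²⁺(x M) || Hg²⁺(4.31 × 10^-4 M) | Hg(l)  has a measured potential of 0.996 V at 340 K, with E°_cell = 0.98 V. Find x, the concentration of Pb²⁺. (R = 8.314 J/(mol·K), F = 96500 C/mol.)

From the Nernst equation, ln Q = nF(E° − E)/RT = 2×96500×(0.98 − 0.996)/(8.314×340) = -1.092, so Q = 0.335.
With Q = [Pb²⁺]/[Hg²⁺] and the known concentrations, [Pb²⁺] in the numerator gives [Pb²⁺] = 1.4 × 10^-4 M.

1.4 × 10^-4 M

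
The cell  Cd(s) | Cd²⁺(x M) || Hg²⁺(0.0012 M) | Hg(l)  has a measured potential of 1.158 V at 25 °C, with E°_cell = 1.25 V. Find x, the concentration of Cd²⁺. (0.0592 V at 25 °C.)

From the Nernst equation, log Q = n(E° − E)/0.0592 = 2(1.25 − 1.158)/0.0592 = 3.108, so Q = 1280.
With Q = [Cd²⁺]/[Hg²⁺] and the known concentrations, [Cd²⁺] in the numerator gives [Cd²⁺] = 1.5 M.

1.5 M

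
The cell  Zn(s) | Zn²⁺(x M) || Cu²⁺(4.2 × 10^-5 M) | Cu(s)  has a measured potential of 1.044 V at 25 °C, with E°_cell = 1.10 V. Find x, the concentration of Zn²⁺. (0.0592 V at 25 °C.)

From the Nernst equation, log Q = n(E° − E)/0.0592 = 2(1.10 − 1.044)/0.0592 = 1.892, so Q = 78.0.
With Q = [Zn²⁺]/[Cu²⁺] and the known concentrations, [Zn²⁺] in the numerator gives [Zn²⁺] = 0.0033 M.

0.0033 M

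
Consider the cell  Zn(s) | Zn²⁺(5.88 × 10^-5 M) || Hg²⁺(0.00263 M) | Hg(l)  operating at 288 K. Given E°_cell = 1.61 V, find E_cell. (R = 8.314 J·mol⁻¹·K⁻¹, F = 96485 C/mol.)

1.66 V

Balancing electrons gives n = 2; the reaction quotient is Q = [Zn²⁺]/[Hg²⁺] = 0.0224.
E = E° − (RT/nF) ln Q = 1.61 − (8.314×288)/(2×96485) × (-3.801) = 1.610 + 0.047 = 1.657 V.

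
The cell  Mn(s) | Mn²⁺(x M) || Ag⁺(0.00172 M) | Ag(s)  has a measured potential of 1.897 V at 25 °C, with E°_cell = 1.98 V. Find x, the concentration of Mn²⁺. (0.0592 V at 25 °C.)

0.0019 M

From the Nernst equation, log Q = n(E° − E)/0.0592 = 2(1.98 − 1.897)/0.0592 = 2.804, so Q = 637.
With Q = [Mn²⁺]/[Ag⁺]^2 and the known concentrations, [Mn²⁺] in the numerator gives [Mn²⁺] = 0.0019 M.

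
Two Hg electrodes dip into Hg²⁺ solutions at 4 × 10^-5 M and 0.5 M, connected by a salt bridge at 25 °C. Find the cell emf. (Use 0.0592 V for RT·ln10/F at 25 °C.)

Both half-cells are Hg²⁺/Hg, so E°_cell = 0. The concentrated side is the cathode; the cell reaction moves Hg²⁺ from high to low concentration with n = 2.
Q = [Hg²⁺]_dilute/[Hg²⁺]_conc = 4 × 10^-5/0.5 = 8 × 10^-5.
E = 0 − (0.0592/2) log Q = −(0.0592/2)(-4.097) = 0.1213 V.

0.12 V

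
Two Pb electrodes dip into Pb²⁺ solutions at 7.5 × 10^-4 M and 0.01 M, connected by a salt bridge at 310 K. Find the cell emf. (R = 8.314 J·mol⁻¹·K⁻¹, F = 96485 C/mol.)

0.035 V

Both half-cells are Pb²⁺/Pb, so E°_cell = 0. The concentrated side is the cathode; the cell reaction moves Pb²⁺ from high to low concentration with n = 2.
Q = [Pb²⁺]_dilute/[Pb²⁺]_conc = 7.5 × 10^-4/0.01 = 0.0750.
E = 0 − (RT/nF) ln Q = −((8.314×310)/(2×96485))(-2.590) = 0.0346 V.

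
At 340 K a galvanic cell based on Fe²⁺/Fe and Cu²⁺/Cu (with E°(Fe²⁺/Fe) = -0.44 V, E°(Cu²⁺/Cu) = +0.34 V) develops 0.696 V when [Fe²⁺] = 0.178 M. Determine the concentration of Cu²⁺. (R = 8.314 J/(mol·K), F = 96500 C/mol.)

5.7 × 10^-4 M

From the Nernst equation, ln Q = nF(E° − E)/RT = 2×96500×(0.78 − 0.696)/(8.314×340) = 5.735, so Q = 310.
With Q = [Fe²⁺]/[Cu²⁺] and the known concentrations, [Cu²⁺] in the denominator gives [Cu²⁺] = 5.7 × 10^-4 M.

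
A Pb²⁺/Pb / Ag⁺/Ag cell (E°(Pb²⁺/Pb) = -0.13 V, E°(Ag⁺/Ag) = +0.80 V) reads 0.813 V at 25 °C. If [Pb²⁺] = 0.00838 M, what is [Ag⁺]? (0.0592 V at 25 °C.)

From the Nernst equation, log Q = n(E° − E)/0.0592 = 2(0.93 − 0.813)/0.0592 = 3.953, so Q = 8970.
With Q = [Pb²⁺]/[Ag⁺]^2 and the known concentrations, [Ag⁺]^2 in the denominator gives [Ag⁺] = 9.7 × 10^-4 M.

9.7 × 10^-4 M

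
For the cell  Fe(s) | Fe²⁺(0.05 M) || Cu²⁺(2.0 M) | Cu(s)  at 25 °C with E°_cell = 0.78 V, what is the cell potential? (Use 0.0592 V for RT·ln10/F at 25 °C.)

Balancing electrons gives n = 2; the reaction quotient is Q = [Fe²⁺]/[Cu²⁺] = 0.0250.
At 25 °C, E = E° − (0.0592/n) log Q = 0.78 − (0.0592/2)(-1.602) = 0.780 + 0.047 = 0.827 V.

0.827 V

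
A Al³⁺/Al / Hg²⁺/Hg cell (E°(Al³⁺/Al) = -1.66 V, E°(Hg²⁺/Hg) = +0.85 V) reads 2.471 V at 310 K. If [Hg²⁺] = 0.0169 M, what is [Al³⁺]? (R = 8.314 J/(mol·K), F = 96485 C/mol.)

From the Nernst equation, ln Q = nF(E° − E)/RT = 6×96485×(2.51 − 2.471)/(8.314×310) = 8.760, so Q = 6370.
With Q = [Al³⁺]^2/[Hg²⁺]^3 and the known concentrations, [Al³⁺]^2 in the numerator gives [Al³⁺] = 0.18 M.

0.18 M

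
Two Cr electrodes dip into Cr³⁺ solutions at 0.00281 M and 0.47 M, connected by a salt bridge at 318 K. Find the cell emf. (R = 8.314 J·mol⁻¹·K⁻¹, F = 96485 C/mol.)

Both half-cells are Cr³⁺/Cr, so E°_cell = 0. The concentrated side is the cathode; the cell reaction moves Cr³⁺ from high to low concentration with n = 3.
Q = [Cr³⁺]_dilute/[Cr³⁺]_conc = 0.00281/0.47 = 0.00598.
E = 0 − (RT/nF) ln Q = −((8.314×318)/(3×96485))(-5.120) = 0.0468 V.

0.047 V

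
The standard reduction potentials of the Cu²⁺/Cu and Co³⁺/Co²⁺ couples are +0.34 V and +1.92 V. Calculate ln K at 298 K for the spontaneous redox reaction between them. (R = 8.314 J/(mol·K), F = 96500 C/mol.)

E°_cell = +1.92 − (+0.34) = 1.58 V, with n = 2 electrons transferred.
At equilibrium E = 0, so the Nernst equation gives ln K = nFE°/RT = (2)(96500)(1.58)/((8.314)(298)) = 123.08.

ln K = 123.1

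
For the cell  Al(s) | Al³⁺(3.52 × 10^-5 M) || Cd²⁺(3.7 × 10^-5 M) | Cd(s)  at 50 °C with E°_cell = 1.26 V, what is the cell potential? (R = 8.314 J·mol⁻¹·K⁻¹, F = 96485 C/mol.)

Balancing electrons gives n = 6; the reaction quotient is Q = [Al³⁺]^2/[Cd²⁺]^3 = 2.45 × 10^4.
E = E° − (RT/nF) ln Q = 1.26 − (8.314×323)/(6×96485) × (10.105) = 1.260 − 0.047 = 1.213 V.

1.21 V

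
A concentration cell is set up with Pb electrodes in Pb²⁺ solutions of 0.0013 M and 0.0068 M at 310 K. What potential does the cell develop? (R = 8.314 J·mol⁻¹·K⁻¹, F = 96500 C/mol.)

0.022 V

Both half-cells are Pb²⁺/Pb, so E°_cell = 0. The concentrated side is the cathode; the cell reaction moves Pb²⁺ from high to low concentration with n = 2.
Q = [Pb²⁺]_dilute/[Pb²⁺]_conc = 0.0013/0.0068 = 0.191.
E = 0 − (RT/nF) ln Q = −((8.314×310)/(2×96500))(-1.655) = 0.0221 V.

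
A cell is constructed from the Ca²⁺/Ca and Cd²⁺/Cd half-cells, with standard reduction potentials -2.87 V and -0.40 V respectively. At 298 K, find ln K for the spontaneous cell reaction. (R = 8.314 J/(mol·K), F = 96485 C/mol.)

E°_cell = -0.40 − (-2.87) = 2.47 V, with n = 2 electrons transferred.
At equilibrium E = 0, so the Nernst equation gives ln K = nFE°/RT = (2)(96485)(2.47)/((8.314)(298)) = 192.38.

ln K = 192.4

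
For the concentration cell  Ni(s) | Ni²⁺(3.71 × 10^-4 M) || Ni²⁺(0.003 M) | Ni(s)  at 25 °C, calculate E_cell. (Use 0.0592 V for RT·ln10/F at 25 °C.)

Both half-cells are Ni²⁺/Ni, so E°_cell = 0. The concentrated side is the cathode; the cell reaction moves Ni²⁺ from high to low concentration with n = 2.
Q = [Ni²⁺]_dilute/[Ni²⁺]_conc = 3.71 × 10^-4/0.003 = 0.124.
E = 0 − (0.0592/2) log Q = −(0.0592/2)(-0.908) = 0.0269 V.

0.027 V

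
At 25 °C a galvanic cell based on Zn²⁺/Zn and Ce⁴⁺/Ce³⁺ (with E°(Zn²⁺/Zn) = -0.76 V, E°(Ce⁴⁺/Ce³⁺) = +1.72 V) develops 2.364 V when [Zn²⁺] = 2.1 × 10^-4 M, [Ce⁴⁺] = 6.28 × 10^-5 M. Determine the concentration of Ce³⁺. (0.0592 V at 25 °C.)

0.39 M

From the Nernst equation, log Q = n(E° − E)/0.0592 = 2(2.48 − 2.364)/0.0592 = 3.919, so Q = 8300.
With Q = [Zn²⁺]·[Ce³⁺]^2/[Ce⁴⁺]^2 and the known concentrations, [Ce³⁺]^2 in the numerator gives [Ce³⁺] = 0.39 M.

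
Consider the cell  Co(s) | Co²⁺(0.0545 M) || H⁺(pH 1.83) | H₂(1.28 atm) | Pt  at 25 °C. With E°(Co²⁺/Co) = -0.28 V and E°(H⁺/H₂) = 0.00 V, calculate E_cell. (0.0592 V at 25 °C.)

The hydrogen couple is the cathode, so E°_cell = 0.28 V; n = 2.
[H⁺] = 10^(−1.83) = 0.015 M, and Q = [Co²⁺]·P(H₂) / [H⁺]^2 = 319.
E = E° − (0.0592/2) log Q = 0.28 − (0.0592/2)(2.504) = 0.206 V.

0.21 V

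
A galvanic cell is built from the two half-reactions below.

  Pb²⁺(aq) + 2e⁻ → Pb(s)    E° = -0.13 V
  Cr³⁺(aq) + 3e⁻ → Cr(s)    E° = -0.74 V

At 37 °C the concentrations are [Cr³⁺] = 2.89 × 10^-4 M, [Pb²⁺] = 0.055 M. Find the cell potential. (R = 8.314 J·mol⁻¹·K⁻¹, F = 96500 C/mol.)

The Pb²⁺/Pb couple has the higher reduction potential and acts as the cathode, so E°_cell = -0.13 − (-0.74) = 0.61 V.
Balancing electrons gives n = 6; the reaction quotient is Q = [Cr³⁺]^2/[Pb²⁺]^3 = 5.02 × 10^-4.
E = E° − (RT/nF) ln Q = 0.61 − (8.314×310)/(6×96500) × (-7.597) = 0.610 + 0.034 = 0.644 V.

0.644 V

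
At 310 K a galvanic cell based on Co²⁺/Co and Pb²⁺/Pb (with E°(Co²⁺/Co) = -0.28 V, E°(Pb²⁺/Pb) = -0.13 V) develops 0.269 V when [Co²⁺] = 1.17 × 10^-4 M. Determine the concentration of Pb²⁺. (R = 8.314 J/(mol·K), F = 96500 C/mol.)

From the Nernst equation, ln Q = nF(E° − E)/RT = 2×96500×(0.15 − 0.269)/(8.314×310) = -8.911, so Q = 1.35 × 10^-4.
With Q = [Co²⁺]/[Pb²⁺] and the known concentrations, [Pb²⁺] in the denominator gives [Pb²⁺] = 0.87 M.

0.87 M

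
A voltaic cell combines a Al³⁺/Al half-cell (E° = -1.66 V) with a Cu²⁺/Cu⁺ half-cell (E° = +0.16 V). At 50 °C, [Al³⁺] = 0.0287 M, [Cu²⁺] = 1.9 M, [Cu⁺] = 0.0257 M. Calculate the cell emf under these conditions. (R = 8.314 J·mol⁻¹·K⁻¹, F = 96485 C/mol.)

1.97 V

The Cu²⁺/Cu⁺ couple has the higher reduction potential and acts as the cathode, so E°_cell = +0.16 − (-1.66) = 1.82 V.
Balancing electrons gives n = 3; the reaction quotient is Q = [Al³⁺]·[Cu⁺]^3/[Cu²⁺]^3 = 7.1 × 10^-8.
E = E° − (RT/nF) ln Q = 1.82 − (8.314×323)/(3×96485) × (-16.460) = 1.820 + 0.153 = 1.973 V.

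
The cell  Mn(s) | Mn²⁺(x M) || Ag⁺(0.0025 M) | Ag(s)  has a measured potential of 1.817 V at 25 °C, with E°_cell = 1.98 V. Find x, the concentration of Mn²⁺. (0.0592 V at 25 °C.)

From the Nernst equation, log Q = n(E° − E)/0.0592 = 2(1.98 − 1.817)/0.0592 = 5.507, so Q = 3.21 × 10^5.
With Q = [Mn²⁺]/[Ag⁺]^2 and the known concentrations, [Mn²⁺] in the numerator gives [Mn²⁺] = 2.0 M.

2.0 M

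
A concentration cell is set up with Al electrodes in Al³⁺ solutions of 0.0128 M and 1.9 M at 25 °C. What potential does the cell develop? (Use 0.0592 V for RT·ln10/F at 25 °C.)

Both half-cells are Al³⁺/Al, so E°_cell = 0. The concentrated side is the cathode; the cell reaction moves Al³⁺ from high to low concentration with n = 3.
Q = [Al³⁺]_dilute/[Al³⁺]_conc = 0.0128/1.9 = 0.00674.
E = 0 − (0.0592/3) log Q = −(0.0592/3)(-2.172) = 0.0429 V.

0.043 V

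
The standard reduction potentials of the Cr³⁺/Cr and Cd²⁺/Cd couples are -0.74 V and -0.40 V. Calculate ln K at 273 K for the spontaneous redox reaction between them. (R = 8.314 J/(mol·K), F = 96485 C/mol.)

ln K = 86.7

E°_cell = -0.40 − (-0.74) = 0.34 V, with n = 6 electrons transferred.
At equilibrium E = 0, so the Nernst equation gives ln K = nFE°/RT = (6)(96485)(0.34)/((8.314)(273)) = 86.72.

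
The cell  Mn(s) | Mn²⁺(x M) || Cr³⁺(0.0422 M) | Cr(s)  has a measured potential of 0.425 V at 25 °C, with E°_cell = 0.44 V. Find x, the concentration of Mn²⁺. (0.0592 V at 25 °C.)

0.39 M

From the Nernst equation, log Q = n(E° − E)/0.0592 = 6(0.44 − 0.425)/0.0592 = 1.520, so Q = 33.1.
With Q = [Mn²⁺]^3/[Cr³⁺]^2 and the known concentrations, [Mn²⁺]^3 in the numerator gives [Mn²⁺] = 0.39 M.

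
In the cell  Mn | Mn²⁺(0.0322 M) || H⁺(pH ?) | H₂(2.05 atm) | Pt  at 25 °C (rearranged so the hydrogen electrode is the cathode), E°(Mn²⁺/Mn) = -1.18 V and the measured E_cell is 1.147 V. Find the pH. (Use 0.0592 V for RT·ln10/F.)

pH = 1.15

E°_cell = 1.18 V and n = 2.
log Q = n(E° − E)/0.0592 = 2×(1.18 − 1.147)/0.0592 = 1.115.
With Q = [Mn²⁺]·P(H₂) / [H⁺]^2, solving for [H⁺] gives log[H⁺] = -1.148, so pH = 1.15.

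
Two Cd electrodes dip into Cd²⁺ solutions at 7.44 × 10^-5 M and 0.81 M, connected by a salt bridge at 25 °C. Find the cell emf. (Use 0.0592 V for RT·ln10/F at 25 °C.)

Both half-cells are Cd²⁺/Cd, so E°_cell = 0. The concentrated side is the cathode; the cell reaction moves Cd²⁺ from high to low concentration with n = 2.
Q = [Cd²⁺]_dilute/[Cd²⁺]_conc = 7.44 × 10^-5/0.81 = 9.19 × 10^-5.
E = 0 − (0.0592/2) log Q = −(0.0592/2)(-4.037) = 0.1195 V.

0.12 V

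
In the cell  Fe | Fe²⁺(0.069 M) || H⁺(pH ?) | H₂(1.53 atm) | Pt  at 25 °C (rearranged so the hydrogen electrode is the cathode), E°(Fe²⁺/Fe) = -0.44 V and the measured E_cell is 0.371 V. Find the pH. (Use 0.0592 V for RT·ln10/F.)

E°_cell = 0.44 V and n = 2.
log Q = n(E° − E)/0.0592 = 2×(0.44 − 0.371)/0.0592 = 2.331.
With Q = [Fe²⁺]·P(H₂) / [H⁺]^2, solving for [H⁺] gives log[H⁺] = -1.654, so pH = 1.65.

pH = 1.65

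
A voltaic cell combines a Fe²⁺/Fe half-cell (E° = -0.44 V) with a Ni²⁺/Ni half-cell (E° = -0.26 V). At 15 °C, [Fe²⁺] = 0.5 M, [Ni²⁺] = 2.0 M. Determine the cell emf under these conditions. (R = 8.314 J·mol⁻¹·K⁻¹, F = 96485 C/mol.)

0.197 V

The Ni²⁺/Ni couple has the higher reduction potential and acts as the cathode, so E°_cell = -0.26 − (-0.44) = 0.18 V.
Balancing electrons gives n = 2; the reaction quotient is Q = [Fe²⁺]/[Ni²⁺] = 0.250.
E = E° − (RT/nF) ln Q = 0.18 − (8.314×288)/(2×96485) × (-1.386) = 0.180 + 0.017 = 0.197 V.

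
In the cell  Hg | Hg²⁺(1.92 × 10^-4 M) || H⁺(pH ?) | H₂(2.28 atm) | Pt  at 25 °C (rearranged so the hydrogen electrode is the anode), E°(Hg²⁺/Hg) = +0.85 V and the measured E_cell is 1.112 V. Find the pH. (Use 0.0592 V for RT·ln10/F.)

pH = 6.11

E°_cell = 0.85 V and n = 2.
log Q = n(E° − E)/0.0592 = 2×(0.85 − 1.112)/0.0592 = -8.851.
With Q = [H⁺]^2 / ([Hg²⁺]·P(H₂)), solving for [H⁺] gives log[H⁺] = -6.105, so pH = 6.11.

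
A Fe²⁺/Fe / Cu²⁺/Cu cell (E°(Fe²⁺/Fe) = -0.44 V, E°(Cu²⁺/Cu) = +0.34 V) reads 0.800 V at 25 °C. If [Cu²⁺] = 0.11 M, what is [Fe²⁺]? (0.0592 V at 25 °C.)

From the Nernst equation, log Q = n(E° − E)/0.0592 = 2(0.78 − 0.800)/0.0592 = -0.676, so Q = 0.211.
With Q = [Fe²⁺]/[Cu²⁺] and the known concentrations, [Fe²⁺] in the numerator gives [Fe²⁺] = 0.023 M.

0.023 M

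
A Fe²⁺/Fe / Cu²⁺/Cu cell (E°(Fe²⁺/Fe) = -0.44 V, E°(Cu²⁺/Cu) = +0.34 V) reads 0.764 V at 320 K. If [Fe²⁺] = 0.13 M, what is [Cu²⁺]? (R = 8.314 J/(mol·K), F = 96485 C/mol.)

From the Nernst equation, ln Q = nF(E° − E)/RT = 2×96485×(0.78 − 0.764)/(8.314×320) = 1.161, so Q = 3.19.
With Q = [Fe²⁺]/[Cu²⁺] and the known concentrations, [Cu²⁺] in the denominator gives [Cu²⁺] = 0.041 M.

0.041 M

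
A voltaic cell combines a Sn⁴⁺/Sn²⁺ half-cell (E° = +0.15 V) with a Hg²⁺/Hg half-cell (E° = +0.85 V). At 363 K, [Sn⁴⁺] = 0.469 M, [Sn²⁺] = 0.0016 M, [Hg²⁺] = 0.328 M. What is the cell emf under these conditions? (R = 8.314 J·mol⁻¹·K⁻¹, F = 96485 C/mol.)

The Hg²⁺/Hg couple has the higher reduction potential and acts as the cathode, so E°_cell = +0.85 − (+0.15) = 0.70 V.
Balancing electrons gives n = 2; the reaction quotient is Q = [Sn⁴⁺]/([Sn²⁺]·[Hg²⁺]) = 894.
E = E° − (RT/nF) ln Q = 0.70 − (8.314×363)/(2×96485) × (6.795) = 0.700 − 0.106 = 0.594 V.

0.594 V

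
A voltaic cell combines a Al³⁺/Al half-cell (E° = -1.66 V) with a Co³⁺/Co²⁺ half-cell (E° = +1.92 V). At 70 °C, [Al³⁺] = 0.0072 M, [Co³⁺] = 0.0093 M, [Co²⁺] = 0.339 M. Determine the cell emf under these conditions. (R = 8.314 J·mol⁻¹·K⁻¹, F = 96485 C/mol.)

The Co³⁺/Co²⁺ couple has the higher reduction potential and acts as the cathode, so E°_cell = +1.92 − (-1.66) = 3.58 V.
Balancing electrons gives n = 3; the reaction quotient is Q = [Al³⁺]·[Co²⁺]^3/[Co³⁺]^3 = 349.
E = E° − (RT/nF) ln Q = 3.58 − (8.314×343)/(3×96485) × (5.854) = 3.580 − 0.058 = 3.522 V.

3.52 V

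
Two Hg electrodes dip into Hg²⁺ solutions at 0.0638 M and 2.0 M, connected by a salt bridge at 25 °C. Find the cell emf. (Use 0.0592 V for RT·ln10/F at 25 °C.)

Both half-cells are Hg²⁺/Hg, so E°_cell = 0. The concentrated side is the cathode; the cell reaction moves Hg²⁺ from high to low concentration with n = 2.
Q = [Hg²⁺]_dilute/[Hg²⁺]_conc = 0.0638/2.0 = 0.0319.
E = 0 − (0.0592/2) log Q = −(0.0592/2)(-1.496) = 0.0443 V.

0.044 V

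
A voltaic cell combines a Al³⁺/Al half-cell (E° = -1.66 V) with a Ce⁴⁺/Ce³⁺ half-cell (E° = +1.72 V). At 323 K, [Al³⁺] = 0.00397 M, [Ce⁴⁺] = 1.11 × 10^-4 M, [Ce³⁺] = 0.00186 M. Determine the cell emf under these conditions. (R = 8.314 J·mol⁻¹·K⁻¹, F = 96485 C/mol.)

The Ce⁴⁺/Ce³⁺ couple has the higher reduction potential and acts as the cathode, so E°_cell = +1.72 − (-1.66) = 3.38 V.
Balancing electrons gives n = 3; the reaction quotient is Q = [Al³⁺]·[Ce³⁺]^3/[Ce⁴⁺]^3 = 18.7.
E = E° − (RT/nF) ln Q = 3.38 − (8.314×323)/(3×96485) × (2.927) = 3.380 − 0.027 = 3.353 V.

3.35 V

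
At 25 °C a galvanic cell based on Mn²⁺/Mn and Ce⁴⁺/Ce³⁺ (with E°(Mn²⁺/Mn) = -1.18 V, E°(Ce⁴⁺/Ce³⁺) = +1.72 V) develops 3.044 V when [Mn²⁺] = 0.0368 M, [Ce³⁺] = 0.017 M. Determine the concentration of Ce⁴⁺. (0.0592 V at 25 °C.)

From the Nernst equation, log Q = n(E° − E)/0.0592 = 2(2.90 − 3.044)/0.0592 = -4.865, so Q = 1.37 × 10^-5.
With Q = [Mn²⁺]·[Ce³⁺]^2/[Ce⁴⁺]^2 and the known concentrations, [Ce⁴⁺]^2 in the denominator gives [Ce⁴⁺] = 0.88 M.

0.88 M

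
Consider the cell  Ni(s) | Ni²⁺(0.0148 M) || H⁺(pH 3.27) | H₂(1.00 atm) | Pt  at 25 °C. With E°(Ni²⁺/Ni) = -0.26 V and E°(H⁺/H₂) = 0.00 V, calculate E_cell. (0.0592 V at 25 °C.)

0.12 V

The hydrogen couple is the cathode, so E°_cell = 0.26 V; n = 2.
[H⁺] = 10^(−3.27) = 5.4 × 10^-4 M, and Q = [Ni²⁺]·P(H₂) / [H⁺]^2 = 5.13 × 10^4.
E = E° − (0.0592/2) log Q = 0.26 − (0.0592/2)(4.710) = 0.121 V.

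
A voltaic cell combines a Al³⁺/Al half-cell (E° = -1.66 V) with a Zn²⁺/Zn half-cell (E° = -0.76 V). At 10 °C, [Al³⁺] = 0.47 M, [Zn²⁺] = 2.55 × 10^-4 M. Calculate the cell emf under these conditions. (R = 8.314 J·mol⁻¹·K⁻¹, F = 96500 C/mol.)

0.805 V

The Zn²⁺/Zn couple has the higher reduction potential and acts as the cathode, so E°_cell = -0.76 − (-1.66) = 0.90 V.
Balancing electrons gives n = 6; the reaction quotient is Q = [Al³⁺]^2/[Zn²⁺]^3 = 1.33 × 10^10.
E = E° − (RT/nF) ln Q = 0.90 − (8.314×283)/(6×96500) × (23.313) = 0.900 − 0.095 = 0.805 V.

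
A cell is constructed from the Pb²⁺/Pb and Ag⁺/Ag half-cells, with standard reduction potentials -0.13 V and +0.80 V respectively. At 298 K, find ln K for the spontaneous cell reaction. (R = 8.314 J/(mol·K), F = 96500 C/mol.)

ln K = 72.4

E°_cell = +0.80 − (-0.13) = 0.93 V, with n = 2 electrons transferred.
At equilibrium E = 0, so the Nernst equation gives ln K = nFE°/RT = (2)(96500)(0.93)/((8.314)(298)) = 72.45.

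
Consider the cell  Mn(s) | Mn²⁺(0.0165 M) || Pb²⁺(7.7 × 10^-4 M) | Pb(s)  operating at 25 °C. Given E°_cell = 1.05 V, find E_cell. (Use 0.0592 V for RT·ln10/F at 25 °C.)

Balancing electrons gives n = 2; the reaction quotient is Q = [Mn²⁺]/[Pb²⁺] = 21.4.
At 25 °C, E = E° − (0.0592/n) log Q = 1.05 − (0.0592/2)(1.331) = 1.050 − 0.039 = 1.011 V.

1.01 V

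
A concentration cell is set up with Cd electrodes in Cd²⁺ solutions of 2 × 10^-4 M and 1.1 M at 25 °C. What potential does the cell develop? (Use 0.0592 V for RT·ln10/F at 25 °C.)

Both half-cells are Cd²⁺/Cd, so E°_cell = 0. The concentrated side is the cathode; the cell reaction moves Cd²⁺ from high to low concentration with n = 2.
Q = [Cd²⁺]_dilute/[Cd²⁺]_conc = 2 × 10^-4/1.1 = 1.82 × 10^-4.
E = 0 − (0.0592/2) log Q = −(0.0592/2)(-3.740) = 0.1107 V.

0.11 V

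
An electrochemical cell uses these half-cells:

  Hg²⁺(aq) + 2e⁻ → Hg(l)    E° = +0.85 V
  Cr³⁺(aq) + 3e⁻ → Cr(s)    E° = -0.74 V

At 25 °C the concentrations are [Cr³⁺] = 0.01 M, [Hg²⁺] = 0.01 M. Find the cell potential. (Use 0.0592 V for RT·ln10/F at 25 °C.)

1.57 V

The Hg²⁺/Hg couple has the higher reduction potential and acts as the cathode, so E°_cell = +0.85 − (-0.74) = 1.59 V.
Balancing electrons gives n = 6; the reaction quotient is Q = [Cr³⁺]^2/[Hg²⁺]^3 = 100.
At 25 °C, E = E° − (0.0592/n) log Q = 1.59 − (0.0592/6)(2.000) = 1.590 − 0.020 = 1.570 V.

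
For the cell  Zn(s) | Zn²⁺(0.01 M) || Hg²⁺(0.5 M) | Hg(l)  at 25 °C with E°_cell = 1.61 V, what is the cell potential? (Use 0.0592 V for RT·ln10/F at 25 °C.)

Balancing electrons gives n = 2; the reaction quotient is Q = [Zn²⁺]/[Hg²⁺] = 0.0200.
At 25 °C, E = E° − (0.0592/n) log Q = 1.61 − (0.0592/2)(-1.699) = 1.610 + 0.050 = 1.660 V.

1.66 V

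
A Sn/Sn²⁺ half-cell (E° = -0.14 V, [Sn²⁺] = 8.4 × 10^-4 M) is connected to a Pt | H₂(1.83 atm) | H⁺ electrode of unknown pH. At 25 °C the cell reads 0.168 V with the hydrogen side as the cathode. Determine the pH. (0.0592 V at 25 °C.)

pH = 0.93

E°_cell = 0.14 V and n = 2.
log Q = n(E° − E)/0.0592 = 2×(0.14 − 0.168)/0.0592 = -0.946.
With Q = [Sn²⁺]·P(H₂) / [H⁺]^2, solving for [H⁺] gives log[H⁺] = -0.934, so pH = 0.93.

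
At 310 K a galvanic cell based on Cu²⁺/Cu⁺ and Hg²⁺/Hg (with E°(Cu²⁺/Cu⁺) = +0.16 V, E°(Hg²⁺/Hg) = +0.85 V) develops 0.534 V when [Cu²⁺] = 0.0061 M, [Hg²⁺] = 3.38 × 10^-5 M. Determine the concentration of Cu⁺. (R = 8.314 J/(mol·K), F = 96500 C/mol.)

0.003 M

From the Nernst equation, ln Q = nF(E° − E)/RT = 2×96500×(0.69 − 0.534)/(8.314×310) = 11.682, so Q = 1.18 × 10^5.
With Q = [Cu²⁺]^2/([Cu⁺]^2·[Hg²⁺]) and the known concentrations, [Cu⁺]^2 in the denominator gives [Cu⁺] = 0.003 M.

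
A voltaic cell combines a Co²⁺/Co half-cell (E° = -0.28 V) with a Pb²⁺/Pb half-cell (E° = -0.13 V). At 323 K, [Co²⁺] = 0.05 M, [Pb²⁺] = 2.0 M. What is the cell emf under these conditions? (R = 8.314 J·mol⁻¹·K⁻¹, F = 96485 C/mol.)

0.201 V

The Pb²⁺/Pb couple has the higher reduction potential and acts as the cathode, so E°_cell = -0.13 − (-0.28) = 0.15 V.
Balancing electrons gives n = 2; the reaction quotient is Q = [Co²⁺]/[Pb²⁺] = 0.0250.
E = E° − (RT/nF) ln Q = 0.15 − (8.314×323)/(2×96485) × (-3.689) = 0.150 + 0.051 = 0.201 V.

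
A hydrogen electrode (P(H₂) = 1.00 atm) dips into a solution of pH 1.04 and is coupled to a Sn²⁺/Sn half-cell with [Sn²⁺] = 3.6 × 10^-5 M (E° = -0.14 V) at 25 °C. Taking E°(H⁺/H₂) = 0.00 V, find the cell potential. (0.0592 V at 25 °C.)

0.21 V

The hydrogen couple is the cathode, so E°_cell = 0.14 V; n = 2.
[H⁺] = 10^(−1.04) = 0.091 M, and Q = [Sn²⁺]·P(H₂) / [H⁺]^2 = 0.00433.
E = E° − (0.0592/2) log Q = 0.14 − (0.0592/2)(-2.364) = 0.210 V.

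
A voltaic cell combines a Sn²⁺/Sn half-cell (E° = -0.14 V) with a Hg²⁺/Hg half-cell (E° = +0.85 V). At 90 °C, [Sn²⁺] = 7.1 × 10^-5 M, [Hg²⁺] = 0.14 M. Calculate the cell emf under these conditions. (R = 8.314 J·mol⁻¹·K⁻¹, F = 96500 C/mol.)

The Hg²⁺/Hg couple has the higher reduction potential and acts as the cathode, so E°_cell = +0.85 − (-0.14) = 0.99 V.
Balancing electrons gives n = 2; the reaction quotient is Q = [Sn²⁺]/[Hg²⁺] = 5.07 × 10^-4.
E = E° − (RT/nF) ln Q = 0.99 − (8.314×363)/(2×96500) × (-7.587) = 0.990 + 0.119 = 1.109 V.

1.11 V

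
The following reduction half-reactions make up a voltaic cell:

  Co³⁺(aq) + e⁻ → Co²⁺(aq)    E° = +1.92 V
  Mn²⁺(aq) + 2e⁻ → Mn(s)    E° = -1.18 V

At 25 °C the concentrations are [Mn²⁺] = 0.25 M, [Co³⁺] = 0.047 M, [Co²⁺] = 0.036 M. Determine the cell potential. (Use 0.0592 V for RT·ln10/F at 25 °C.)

3.12 V

The Co³⁺/Co²⁺ couple has the higher reduction potential and acts as the cathode, so E°_cell = +1.92 − (-1.18) = 3.10 V.
Balancing electrons gives n = 2; the reaction quotient is Q = [Mn²⁺]·[Co²⁺]^2/[Co³⁺]^2 = 0.147.
At 25 °C, E = E° − (0.0592/n) log Q = 3.10 − (0.0592/2)(-0.834) = 3.100 + 0.025 = 3.125 V.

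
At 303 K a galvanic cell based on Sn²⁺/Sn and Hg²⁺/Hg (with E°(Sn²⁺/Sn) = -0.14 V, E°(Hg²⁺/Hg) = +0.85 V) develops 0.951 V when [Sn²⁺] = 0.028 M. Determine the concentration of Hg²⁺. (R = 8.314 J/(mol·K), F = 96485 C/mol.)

From the Nernst equation, ln Q = nF(E° − E)/RT = 2×96485×(0.99 − 0.951)/(8.314×303) = 2.987, so Q = 19.8.
With Q = [Sn²⁺]/[Hg²⁺] and the known concentrations, [Hg²⁺] in the denominator gives [Hg²⁺] = 0.0014 M.

0.0014 M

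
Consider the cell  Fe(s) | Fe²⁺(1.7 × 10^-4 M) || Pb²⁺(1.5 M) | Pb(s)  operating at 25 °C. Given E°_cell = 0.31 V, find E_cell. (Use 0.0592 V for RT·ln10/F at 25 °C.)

0.427 V

Balancing electrons gives n = 2; the reaction quotient is Q = [Fe²⁺]/[Pb²⁺] = 1.13 × 10^-4.
At 25 °C, E = E° − (0.0592/n) log Q = 0.31 − (0.0592/2)(-3.946) = 0.310 + 0.117 = 0.427 V.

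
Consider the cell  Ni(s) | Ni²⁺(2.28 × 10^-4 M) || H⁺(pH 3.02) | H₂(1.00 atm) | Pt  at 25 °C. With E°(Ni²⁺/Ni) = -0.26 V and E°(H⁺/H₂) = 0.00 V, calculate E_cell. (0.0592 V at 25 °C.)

The hydrogen couple is the cathode, so E°_cell = 0.26 V; n = 2.
[H⁺] = 10^(−3.02) = 9.5 × 10^-4 M, and Q = [Ni²⁺]·P(H₂) / [H⁺]^2 = 250.
E = E° − (0.0592/2) log Q = 0.26 − (0.0592/2)(2.398) = 0.189 V.

0.19 V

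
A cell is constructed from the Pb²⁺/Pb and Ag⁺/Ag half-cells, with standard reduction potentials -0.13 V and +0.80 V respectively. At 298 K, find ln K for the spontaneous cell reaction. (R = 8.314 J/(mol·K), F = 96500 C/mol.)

ln K = 72.4

E°_cell = +0.80 − (-0.13) = 0.93 V, with n = 2 electrons transferred.
At equilibrium E = 0, so the Nernst equation gives ln K = nFE°/RT = (2)(96500)(0.93)/((8.314)(298)) = 72.45.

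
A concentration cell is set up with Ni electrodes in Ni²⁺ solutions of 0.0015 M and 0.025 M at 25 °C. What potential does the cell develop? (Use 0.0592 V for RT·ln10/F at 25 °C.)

0.036 V

Both half-cells are Ni²⁺/Ni, so E°_cell = 0. The concentrated side is the cathode; the cell reaction moves Ni²⁺ from high to low concentration with n = 2.
Q = [Ni²⁺]_dilute/[Ni²⁺]_conc = 0.0015/0.025 = 0.0600.
E = 0 − (0.0592/2) log Q = −(0.0592/2)(-1.222) = 0.0362 V.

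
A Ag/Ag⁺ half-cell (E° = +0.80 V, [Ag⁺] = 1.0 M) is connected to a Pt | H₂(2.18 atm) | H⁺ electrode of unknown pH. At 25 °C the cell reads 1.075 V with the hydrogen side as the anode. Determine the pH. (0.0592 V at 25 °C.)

pH = 4.48

E°_cell = 0.80 V and n = 2.
log Q = n(E° − E)/0.0592 = 2×(0.80 − 1.075)/0.0592 = -9.291.
With Q = [H⁺]^2 / ([Ag⁺]^2·P(H₂)), solving for [H⁺] gives log[H⁺] = -4.476, so pH = 4.48.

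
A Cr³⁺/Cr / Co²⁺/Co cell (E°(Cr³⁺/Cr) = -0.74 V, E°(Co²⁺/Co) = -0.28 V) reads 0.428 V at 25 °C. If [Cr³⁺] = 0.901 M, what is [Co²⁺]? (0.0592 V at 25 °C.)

0.077 M

From the Nernst equation, log Q = n(E° − E)/0.0592 = 6(0.46 − 0.428)/0.0592 = 3.243, so Q = 1750.
With Q = [Cr³⁺]^2/[Co²⁺]^3 and the known concentrations, [Co²⁺]^3 in the denominator gives [Co²⁺] = 0.077 M.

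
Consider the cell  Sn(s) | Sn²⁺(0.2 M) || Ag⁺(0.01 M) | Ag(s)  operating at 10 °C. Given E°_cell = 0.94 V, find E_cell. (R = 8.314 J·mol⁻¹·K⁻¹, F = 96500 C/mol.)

Balancing electrons gives n = 2; the reaction quotient is Q = [Sn²⁺]/[Ag⁺]^2 = 2000.
E = E° − (RT/nF) ln Q = 0.94 − (8.314×283)/(2×96500) × (7.601) = 0.940 − 0.093 = 0.847 V.

0.847 V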